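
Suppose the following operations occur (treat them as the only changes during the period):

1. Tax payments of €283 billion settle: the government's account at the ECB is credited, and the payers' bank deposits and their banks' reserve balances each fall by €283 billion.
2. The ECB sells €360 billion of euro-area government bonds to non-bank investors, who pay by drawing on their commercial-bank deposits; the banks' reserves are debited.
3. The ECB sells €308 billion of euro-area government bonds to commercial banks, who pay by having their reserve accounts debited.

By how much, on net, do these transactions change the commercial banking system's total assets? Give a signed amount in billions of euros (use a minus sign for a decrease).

-€643 billion

Government account inflow €283 billion: bank balance sheets shrink → −€283B.
Asset sale (to non-banks) €360 billion: bank balance sheets shrink → −€360B.
OMO sale (to banks) €308 billion: just an asset swap on bank balance sheets → 0.
Net: −283 − 360 + 0 = -€643 billion.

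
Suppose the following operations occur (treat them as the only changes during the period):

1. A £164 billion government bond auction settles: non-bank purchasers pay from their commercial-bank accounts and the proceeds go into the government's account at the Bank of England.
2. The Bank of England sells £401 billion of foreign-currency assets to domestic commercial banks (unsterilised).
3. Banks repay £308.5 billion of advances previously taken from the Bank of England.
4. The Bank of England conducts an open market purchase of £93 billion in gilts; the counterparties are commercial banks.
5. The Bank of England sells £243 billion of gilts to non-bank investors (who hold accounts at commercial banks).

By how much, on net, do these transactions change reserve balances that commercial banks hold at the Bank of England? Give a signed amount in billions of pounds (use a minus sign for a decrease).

Government account inflow £164 billion: funds move from bank reserves into the government account → −£164B.
FX sale £401 billion: the buying banks pay out of their reserve balances → −£401B.
Discount-window repayment £308.5 billion: repayment is debited from reserves → −£308.5B.
OMO purchase (from banks) £93 billion: the Bank of England pays by crediting reserve accounts → +£93B.
Asset sale (to non-banks) £243 billion: the non-bank buyers' banks settle from reserves → −£243B.
Net: −164 − 401 − 308.5 + 93 − 243 = -£1023.5 billion.

-£1023.5 billion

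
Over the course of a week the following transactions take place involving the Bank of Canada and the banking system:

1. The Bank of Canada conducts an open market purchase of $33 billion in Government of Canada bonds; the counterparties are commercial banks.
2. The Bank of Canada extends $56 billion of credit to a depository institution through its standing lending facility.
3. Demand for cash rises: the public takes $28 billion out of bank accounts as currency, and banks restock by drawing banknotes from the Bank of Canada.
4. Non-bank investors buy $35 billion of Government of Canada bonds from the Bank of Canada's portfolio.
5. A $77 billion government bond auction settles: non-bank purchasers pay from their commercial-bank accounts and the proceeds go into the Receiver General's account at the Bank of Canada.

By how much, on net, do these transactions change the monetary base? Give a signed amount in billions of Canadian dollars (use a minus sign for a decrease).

-$23 billion

Bank of Canada balance sheet:
  Assets:      Securities −$2B, Loans to banks +$56B
  Liabilities: Bank reserves −$51B, Currency in circulation +$28B, Government deposits +$77B
Monetary base = currency + reserves: +$28B + (−$51B) = -$23 billion.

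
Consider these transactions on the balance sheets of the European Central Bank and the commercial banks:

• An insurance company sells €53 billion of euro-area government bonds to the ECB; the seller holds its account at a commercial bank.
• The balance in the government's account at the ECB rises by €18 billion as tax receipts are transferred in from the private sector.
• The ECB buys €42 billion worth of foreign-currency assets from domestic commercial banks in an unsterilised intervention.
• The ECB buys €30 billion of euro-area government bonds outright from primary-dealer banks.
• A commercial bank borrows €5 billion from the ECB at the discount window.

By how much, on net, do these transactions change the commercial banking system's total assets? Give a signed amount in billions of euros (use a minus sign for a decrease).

Asset purchase (from non-banks) €53 billion: bank balance sheets expand → +€53B.
Government account inflow €18 billion: bank balance sheets shrink → −€18B.
FX purchase €42 billion: just an asset swap on bank balance sheets → 0.
OMO purchase (from banks) €30 billion: just an asset swap on bank balance sheets → 0.
Discount-window loan €5 billion: bank balance sheets expand → +€5B.
Net: 53 − 18 + 0 + 0 + 5 = +€40 billion.

+€40 billion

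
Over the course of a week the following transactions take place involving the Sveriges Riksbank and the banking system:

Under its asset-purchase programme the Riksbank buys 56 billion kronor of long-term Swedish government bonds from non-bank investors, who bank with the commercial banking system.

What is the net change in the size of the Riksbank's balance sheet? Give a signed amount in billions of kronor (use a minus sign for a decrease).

+56 billion

Asset purchase (from non-banks) 56 billion kronor: a Riksbank asset is acquired → +56B.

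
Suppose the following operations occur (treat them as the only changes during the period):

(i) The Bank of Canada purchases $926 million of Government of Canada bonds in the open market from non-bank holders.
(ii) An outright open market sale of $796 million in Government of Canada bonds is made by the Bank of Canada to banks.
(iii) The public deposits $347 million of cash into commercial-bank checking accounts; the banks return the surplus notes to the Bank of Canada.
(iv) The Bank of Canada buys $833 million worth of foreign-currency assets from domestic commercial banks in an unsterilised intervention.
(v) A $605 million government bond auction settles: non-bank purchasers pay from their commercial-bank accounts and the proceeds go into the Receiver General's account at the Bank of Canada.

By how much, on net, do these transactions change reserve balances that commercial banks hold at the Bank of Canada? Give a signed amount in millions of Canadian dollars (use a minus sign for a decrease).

+$705 million

Bank of Canada balance sheet:
  Assets:      Securities +$130M, Foreign assets +$833M
  Liabilities: Bank reserves +$705M, Currency in circulation −$347M, Government deposits +$605M
Commercial banking system:
  Assets:      Reserves at CB +$705M, Securities +$796M, Foreign assets −$833M
  Liabilities: Checkable deposits +$668M
So the change in reserve balances that commercial banks hold at the Bank of Canada is +$705 million.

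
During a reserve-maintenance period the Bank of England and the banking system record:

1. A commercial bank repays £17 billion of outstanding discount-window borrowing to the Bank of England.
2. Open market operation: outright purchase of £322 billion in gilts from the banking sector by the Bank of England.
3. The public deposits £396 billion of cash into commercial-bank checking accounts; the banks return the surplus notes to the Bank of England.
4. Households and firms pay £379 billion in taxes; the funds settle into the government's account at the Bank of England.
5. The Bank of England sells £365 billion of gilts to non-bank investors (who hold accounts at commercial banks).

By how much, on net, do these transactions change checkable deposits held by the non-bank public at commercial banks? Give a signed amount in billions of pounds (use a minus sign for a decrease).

-£348 billion

Discount-window repayment £17 billion: the counterparty is a bank, so public deposits are unchanged → 0.
OMO purchase (from banks) £322 billion: the counterparty is a bank, so public deposits are unchanged → 0.
Currency deposit £396 billion: non-bank counterparties' bank balances rise → +£396B.
Government account inflow £379 billion: non-bank counterparties' bank balances fall → −£379B.
Asset sale (to non-banks) £365 billion: non-bank counterparties' bank balances fall → −£365B.
Net: 0 + 0 + 396 − 379 − 365 = -£348 billion.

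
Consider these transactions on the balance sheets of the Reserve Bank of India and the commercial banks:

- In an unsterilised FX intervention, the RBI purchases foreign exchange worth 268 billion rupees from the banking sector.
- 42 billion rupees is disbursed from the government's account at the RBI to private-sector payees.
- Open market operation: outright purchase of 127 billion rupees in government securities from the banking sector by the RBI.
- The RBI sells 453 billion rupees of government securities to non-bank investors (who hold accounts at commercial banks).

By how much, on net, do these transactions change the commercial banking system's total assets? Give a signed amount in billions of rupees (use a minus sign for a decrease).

FX purchase 268 billion rupees: just an asset swap on bank balance sheets → 0.
Government spending 42 billion rupees: bank balance sheets expand → +42B.
OMO purchase (from banks) 127 billion rupees: just an asset swap on bank balance sheets → 0.
Asset sale (to non-banks) 453 billion rupees: bank balance sheets shrink → −453B.
Net: 0 + 42 + 0 − 453 = -411 billion.

-411 billion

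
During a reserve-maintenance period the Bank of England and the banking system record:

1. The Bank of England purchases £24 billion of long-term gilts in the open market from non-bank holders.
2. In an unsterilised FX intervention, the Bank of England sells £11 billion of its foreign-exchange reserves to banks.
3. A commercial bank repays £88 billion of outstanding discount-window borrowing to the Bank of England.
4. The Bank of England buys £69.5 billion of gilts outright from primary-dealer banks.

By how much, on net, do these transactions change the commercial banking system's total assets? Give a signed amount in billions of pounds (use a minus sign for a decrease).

Bank of England balance sheet:
  Assets:      Securities +£93.5B, Loans to banks −£88B, Foreign assets −£11B
  Liabilities: Bank reserves −£5.5B
Commercial banking system:
  Assets:      Reserves at CB −£5.5B, Securities −£69.5B, Foreign assets +£11B
  Liabilities: Checkable deposits +£24B, Borrowings from CB −£88B
Change in total bank assets = -£64 billion.

-£64 billion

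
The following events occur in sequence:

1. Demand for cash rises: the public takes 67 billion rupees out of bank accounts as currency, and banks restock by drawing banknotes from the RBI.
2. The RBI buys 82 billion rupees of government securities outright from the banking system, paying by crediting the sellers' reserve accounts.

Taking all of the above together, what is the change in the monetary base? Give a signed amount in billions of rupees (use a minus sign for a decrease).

RBI balance sheet:
  Assets:      Securities +82B
  Liabilities: Bank reserves +15B, Currency in circulation +67B
Monetary base = currency + reserves: +67B + (+15B) = +82 billion.

+82 billion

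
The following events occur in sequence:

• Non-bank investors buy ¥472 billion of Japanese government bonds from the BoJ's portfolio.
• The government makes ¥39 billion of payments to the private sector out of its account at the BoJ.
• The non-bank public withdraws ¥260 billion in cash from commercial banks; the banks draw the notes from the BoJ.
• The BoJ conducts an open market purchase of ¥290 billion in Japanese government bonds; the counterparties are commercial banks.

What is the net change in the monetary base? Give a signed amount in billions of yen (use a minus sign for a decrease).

Asset sale (to non-banks) ¥472 billion: BoJ balance sheet contracts → −¥472B.
Government spending ¥39 billion: a non-base liability converts back to reserves → +¥39B.
Currency withdrawal ¥260 billion: just a shift between currency and reserves — both are base money → 0.
OMO purchase (from banks) ¥290 billion: BoJ balance sheet expands → +¥290B.
Net: −472 + 39 + 0 + 290 = -¥143 billion.

-¥143 billion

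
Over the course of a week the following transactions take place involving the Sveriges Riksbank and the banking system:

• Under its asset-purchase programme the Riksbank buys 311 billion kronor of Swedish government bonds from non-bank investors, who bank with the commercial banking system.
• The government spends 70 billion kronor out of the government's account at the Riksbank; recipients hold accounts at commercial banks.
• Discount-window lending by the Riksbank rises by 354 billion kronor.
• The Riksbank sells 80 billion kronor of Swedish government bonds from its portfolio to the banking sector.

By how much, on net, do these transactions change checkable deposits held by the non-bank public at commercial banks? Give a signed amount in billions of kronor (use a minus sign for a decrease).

Asset purchase (from non-banks) 311 billion kronor: non-bank counterparties' bank balances rise → +311B.
Government spending 70 billion kronor: non-bank counterparties' bank balances rise → +70B.
Discount-window loan 354 billion kronor: the counterparty is a bank, so public deposits are unchanged → 0.
OMO sale (to banks) 80 billion kronor: the counterparty is a bank, so public deposits are unchanged → 0.
Net: 311 + 70 + 0 + 0 = +381 billion.

+381 billion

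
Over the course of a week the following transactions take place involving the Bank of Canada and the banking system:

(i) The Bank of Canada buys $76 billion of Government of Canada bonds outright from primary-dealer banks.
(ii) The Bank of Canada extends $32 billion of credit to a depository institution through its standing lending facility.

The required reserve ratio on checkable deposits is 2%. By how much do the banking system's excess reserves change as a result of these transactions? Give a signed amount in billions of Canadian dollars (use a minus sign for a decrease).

OMO purchase (from banks) $76 billion: reserves +$76B, deposits 0.
Discount-window loan $32 billion: reserves +$32B, deposits 0.
Totals: Δreserves = +$108B, Δdeposits = 0.
Δrequired reserves = 2% × 0 = 0.
Δexcess reserves = Δreserves − Δrequired = +$108B − (0) = +$108 billion.

+$108 billion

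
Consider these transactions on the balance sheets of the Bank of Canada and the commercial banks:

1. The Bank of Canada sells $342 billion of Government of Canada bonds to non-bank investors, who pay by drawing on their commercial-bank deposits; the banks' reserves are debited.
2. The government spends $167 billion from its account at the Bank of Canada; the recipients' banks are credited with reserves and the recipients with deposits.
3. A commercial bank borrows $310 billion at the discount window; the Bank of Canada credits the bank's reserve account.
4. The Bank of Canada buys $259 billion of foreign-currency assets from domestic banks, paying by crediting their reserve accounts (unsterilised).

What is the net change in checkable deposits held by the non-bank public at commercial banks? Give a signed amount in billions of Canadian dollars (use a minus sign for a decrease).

Asset sale (to non-banks) $342 billion: non-bank counterparties' bank balances fall → −$342B.
Government spending $167 billion: non-bank counterparties' bank balances rise → +$167B.
Discount-window loan $310 billion: the counterparty is a bank, so public deposits are unchanged → 0.
FX purchase $259 billion: the counterparty is a bank, so public deposits are unchanged → 0.
Net: −342 + 167 + 0 + 0 = -$175 billion.

-$175 billion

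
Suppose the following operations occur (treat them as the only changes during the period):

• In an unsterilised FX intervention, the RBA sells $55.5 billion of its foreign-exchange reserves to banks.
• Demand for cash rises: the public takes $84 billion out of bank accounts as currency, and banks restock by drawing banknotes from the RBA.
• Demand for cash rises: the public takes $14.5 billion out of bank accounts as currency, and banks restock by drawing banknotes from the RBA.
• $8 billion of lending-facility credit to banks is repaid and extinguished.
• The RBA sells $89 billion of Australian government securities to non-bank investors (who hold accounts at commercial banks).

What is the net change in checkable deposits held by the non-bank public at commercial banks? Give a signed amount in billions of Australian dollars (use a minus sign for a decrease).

RBA balance sheet:
  Assets:      Securities −$89B, Loans to banks −$8B, Foreign assets −$55.5B
  Liabilities: Bank reserves −$251B, Currency in circulation +$98.5B
Commercial banking system:
  Assets:      Reserves at CB −$251B, Foreign assets +$55.5B
  Liabilities: Checkable deposits −$187.5B, Borrowings from CB −$8B
So the change in checkable deposits held by the non-bank public at commercial banks is -$187.5 billion.

-$187.5 billion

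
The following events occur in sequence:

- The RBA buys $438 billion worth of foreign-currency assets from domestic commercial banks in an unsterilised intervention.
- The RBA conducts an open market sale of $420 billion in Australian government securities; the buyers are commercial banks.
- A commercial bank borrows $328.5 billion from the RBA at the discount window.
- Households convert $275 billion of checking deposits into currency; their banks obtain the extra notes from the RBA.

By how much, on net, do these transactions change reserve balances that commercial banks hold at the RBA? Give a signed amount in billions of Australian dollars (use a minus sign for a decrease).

RBA balance sheet:
  Assets:      Securities −$420B, Loans to banks +$328.5B, Foreign assets +$438B
  Liabilities: Bank reserves +$71.5B, Currency in circulation +$275B
So the change in reserve balances that commercial banks hold at the RBA is +$71.5 billion.

+$71.5 billion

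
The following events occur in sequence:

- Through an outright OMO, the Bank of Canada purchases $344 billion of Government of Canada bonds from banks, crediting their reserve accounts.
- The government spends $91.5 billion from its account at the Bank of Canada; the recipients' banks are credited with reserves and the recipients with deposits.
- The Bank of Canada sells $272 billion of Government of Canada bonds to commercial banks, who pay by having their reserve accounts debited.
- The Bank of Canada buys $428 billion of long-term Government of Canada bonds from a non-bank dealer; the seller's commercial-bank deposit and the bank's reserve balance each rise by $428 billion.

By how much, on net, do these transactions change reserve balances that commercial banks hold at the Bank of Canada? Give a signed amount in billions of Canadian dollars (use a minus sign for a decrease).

+$591.5 billion

Bank of Canada balance sheet:
  Assets:      Securities +$500B
  Liabilities: Bank reserves +$591.5B, Government deposits −$91.5B
So the change in reserve balances that commercial banks hold at the Bank of Canada is +$591.5 billion.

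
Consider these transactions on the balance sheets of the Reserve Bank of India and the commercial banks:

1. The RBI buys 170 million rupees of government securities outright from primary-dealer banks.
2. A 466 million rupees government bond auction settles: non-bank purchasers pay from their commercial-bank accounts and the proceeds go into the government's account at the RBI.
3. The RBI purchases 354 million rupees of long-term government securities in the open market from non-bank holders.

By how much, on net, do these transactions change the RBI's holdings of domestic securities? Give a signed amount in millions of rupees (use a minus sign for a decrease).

RBI balance sheet:
  Assets:      Securities +524M
  Liabilities: Bank reserves +58M, Government deposits +466M
So the change in the RBI's holdings of domestic securities is +524 million.

+524 million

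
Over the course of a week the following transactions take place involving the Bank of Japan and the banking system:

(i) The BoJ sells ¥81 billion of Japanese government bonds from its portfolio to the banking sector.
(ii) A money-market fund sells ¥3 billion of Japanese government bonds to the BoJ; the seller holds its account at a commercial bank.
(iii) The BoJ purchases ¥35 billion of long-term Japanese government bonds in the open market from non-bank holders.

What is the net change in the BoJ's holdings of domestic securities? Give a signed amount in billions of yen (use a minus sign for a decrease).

BoJ balance sheet:
  Assets:      Securities −¥43B
  Liabilities: Bank reserves −¥43B
So the change in the BoJ's holdings of domestic securities is -¥43 billion.

-¥43 billion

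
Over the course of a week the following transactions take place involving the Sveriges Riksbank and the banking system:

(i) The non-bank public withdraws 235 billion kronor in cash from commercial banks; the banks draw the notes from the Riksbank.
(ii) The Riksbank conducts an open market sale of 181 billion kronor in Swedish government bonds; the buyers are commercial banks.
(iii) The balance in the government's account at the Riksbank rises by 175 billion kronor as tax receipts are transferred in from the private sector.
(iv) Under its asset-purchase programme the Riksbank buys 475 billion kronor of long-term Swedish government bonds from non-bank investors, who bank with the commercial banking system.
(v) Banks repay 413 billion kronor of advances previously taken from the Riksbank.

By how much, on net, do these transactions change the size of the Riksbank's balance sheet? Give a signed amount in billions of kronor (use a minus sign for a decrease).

Riksbank balance sheet:
  Assets:      Securities +294B, Loans to banks −413B
  Liabilities: Bank reserves −529B, Currency in circulation +235B, Government deposits +175B
Commercial banking system:
  Assets:      Reserves at CB −529B, Securities +181B
  Liabilities: Checkable deposits +65B, Borrowings from CB −413B
Change in total Riksbank assets = -119 billion.

-119 billion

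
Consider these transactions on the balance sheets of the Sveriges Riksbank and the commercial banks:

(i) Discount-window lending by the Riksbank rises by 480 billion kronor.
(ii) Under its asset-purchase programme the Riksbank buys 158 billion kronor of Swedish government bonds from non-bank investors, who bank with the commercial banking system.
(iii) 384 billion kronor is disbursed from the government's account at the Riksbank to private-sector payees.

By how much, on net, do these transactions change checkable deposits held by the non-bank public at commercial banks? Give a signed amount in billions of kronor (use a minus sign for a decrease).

+542 billion

Riksbank balance sheet:
  Assets:      Securities +158B, Loans to banks +480B
  Liabilities: Bank reserves +1022B, Government deposits −384B
Commercial banking system:
  Assets:      Reserves at CB +1022B
  Liabilities: Checkable deposits +542B, Borrowings from CB +480B
So the change in checkable deposits held by the non-bank public at commercial banks is +542 billion.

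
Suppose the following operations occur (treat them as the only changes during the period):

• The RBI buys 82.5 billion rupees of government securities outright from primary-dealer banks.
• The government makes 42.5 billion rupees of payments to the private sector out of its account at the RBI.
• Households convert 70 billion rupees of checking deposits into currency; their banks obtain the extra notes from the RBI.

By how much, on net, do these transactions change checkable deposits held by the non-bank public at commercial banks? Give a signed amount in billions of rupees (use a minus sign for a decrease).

OMO purchase (from banks) 82.5 billion rupees: the counterparty is a bank, so public deposits are unchanged → 0.
Government spending 42.5 billion rupees: non-bank counterparties' bank balances rise → +42.5B.
Currency withdrawal 70 billion rupees: non-bank counterparties' bank balances fall → −70B.
Net: 0 + 42.5 − 70 = -27.5 billion.

-27.5 billion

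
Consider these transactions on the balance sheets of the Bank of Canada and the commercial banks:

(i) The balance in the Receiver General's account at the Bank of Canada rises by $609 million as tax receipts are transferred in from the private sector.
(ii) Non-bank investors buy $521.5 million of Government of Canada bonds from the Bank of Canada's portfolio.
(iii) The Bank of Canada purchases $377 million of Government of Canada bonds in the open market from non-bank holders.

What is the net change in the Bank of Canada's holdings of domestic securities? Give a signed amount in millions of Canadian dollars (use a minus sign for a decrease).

Government account inflow $609 million: the Bank of Canada's securities portfolio is untouched → 0.
Asset sale (to non-banks) $521.5 million: securities removed from the Bank of Canada's portfolio → −$521.5M.
Asset purchase (from non-banks) $377 million: securities added to the Bank of Canada's portfolio → +$377M.
Net: 0 − 521.5 + 377 = -$144.5 million.

-$144.5 million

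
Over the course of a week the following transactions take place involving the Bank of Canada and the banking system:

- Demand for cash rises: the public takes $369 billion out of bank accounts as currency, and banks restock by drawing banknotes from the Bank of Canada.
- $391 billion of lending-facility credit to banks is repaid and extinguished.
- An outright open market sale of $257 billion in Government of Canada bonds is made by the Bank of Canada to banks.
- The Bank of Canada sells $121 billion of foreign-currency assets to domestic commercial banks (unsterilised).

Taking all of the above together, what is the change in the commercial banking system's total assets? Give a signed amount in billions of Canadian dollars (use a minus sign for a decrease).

-$760 billion

Currency withdrawal $369 billion: bank balance sheets shrink → −$369B.
Discount-window repayment $391 billion: bank balance sheets shrink → −$391B.
OMO sale (to banks) $257 billion: just an asset swap on bank balance sheets → 0.
FX sale $121 billion: just an asset swap on bank balance sheets → 0.
Net: −369 − 391 + 0 + 0 = -$760 billion.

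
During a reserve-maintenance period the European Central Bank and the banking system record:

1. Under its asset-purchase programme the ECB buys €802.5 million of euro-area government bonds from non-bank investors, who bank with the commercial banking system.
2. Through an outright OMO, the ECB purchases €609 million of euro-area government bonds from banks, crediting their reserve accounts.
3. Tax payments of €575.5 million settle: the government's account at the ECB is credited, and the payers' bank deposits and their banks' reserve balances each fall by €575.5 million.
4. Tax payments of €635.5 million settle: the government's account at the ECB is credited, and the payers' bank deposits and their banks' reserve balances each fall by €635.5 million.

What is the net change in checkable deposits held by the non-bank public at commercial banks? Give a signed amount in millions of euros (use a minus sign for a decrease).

ECB balance sheet:
  Assets:      Securities +€1411.5M
  Liabilities: Bank reserves +€200.5M, Government deposits +€1211M
Commercial banking system:
  Assets:      Reserves at CB +€200.5M, Securities −€609M
  Liabilities: Checkable deposits −€408.5M
So the change in checkable deposits held by the non-bank public at commercial banks is -€408.5 million.

-€408.5 million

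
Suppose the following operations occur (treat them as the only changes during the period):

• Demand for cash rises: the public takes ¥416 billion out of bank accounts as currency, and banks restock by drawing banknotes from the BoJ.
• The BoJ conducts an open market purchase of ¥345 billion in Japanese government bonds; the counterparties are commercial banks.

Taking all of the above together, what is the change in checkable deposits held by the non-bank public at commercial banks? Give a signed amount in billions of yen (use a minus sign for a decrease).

Currency withdrawal ¥416 billion: non-bank counterparties' bank balances fall → −¥416B.
OMO purchase (from banks) ¥345 billion: the counterparty is a bank, so public deposits are unchanged → 0.
Net: −416 + 0 = -¥416 billion.

-¥416 billion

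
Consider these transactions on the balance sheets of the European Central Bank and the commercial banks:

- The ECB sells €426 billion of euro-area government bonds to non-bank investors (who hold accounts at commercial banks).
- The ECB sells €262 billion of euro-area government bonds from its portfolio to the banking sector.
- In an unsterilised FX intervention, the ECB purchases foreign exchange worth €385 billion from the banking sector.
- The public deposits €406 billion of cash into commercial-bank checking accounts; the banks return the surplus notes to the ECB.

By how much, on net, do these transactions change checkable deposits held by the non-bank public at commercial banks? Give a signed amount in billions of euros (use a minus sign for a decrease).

-€20 billion

ECB balance sheet:
  Assets:      Securities −€688B, Foreign assets +€385B
  Liabilities: Bank reserves +€103B, Currency in circulation −€406B
Commercial banking system:
  Assets:      Reserves at CB +€103B, Securities +€262B, Foreign assets −€385B
  Liabilities: Checkable deposits −€20B
So the change in checkable deposits held by the non-bank public at commercial banks is -€20 billion.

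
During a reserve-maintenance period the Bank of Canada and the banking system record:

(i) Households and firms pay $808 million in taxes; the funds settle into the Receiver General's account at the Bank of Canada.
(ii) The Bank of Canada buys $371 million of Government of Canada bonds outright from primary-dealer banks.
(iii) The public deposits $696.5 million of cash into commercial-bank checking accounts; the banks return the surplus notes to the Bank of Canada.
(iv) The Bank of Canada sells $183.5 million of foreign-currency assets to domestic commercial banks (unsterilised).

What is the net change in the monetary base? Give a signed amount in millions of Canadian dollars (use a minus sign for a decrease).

-$620.5 million

Government account inflow $808 million: reserves shift to a non-base liability → −$808M.
OMO purchase (from banks) $371 million: Bank of Canada balance sheet expands → +$371M.
Currency deposit $696.5 million: just a shift between currency and reserves — both are base money → 0.
FX sale $183.5 million: Bank of Canada balance sheet contracts → −$183.5M.
Net: −808 + 371 + 0 − 183.5 = -$620.5 million.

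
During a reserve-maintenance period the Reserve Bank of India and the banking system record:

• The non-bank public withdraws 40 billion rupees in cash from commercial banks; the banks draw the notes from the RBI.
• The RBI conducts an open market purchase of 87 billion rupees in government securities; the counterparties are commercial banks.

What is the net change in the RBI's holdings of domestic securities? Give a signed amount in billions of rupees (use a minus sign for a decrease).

Currency withdrawal 40 billion rupees: the RBI's securities portfolio is untouched → 0.
OMO purchase (from banks) 87 billion rupees: securities added to the RBI's portfolio → +87B.
Net: 0 + 87 = +87 billion.

+87 billion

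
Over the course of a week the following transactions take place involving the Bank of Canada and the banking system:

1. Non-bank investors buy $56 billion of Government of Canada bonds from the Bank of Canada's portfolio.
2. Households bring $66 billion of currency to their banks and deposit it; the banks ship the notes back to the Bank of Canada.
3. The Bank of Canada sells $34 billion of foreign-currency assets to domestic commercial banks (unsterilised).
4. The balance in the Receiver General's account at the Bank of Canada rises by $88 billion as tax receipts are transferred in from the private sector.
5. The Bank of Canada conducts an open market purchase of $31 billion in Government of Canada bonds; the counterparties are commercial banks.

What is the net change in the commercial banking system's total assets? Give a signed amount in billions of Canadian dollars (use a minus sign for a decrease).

Bank of Canada balance sheet:
  Assets:      Securities −$25B, Foreign assets −$34B
  Liabilities: Bank reserves −$81B, Currency in circulation −$66B, Government deposits +$88B
Commercial banking system:
  Assets:      Reserves at CB −$81B, Securities −$31B, Foreign assets +$34B
  Liabilities: Checkable deposits −$78B
Change in total bank assets = -$78 billion.

-$78 billion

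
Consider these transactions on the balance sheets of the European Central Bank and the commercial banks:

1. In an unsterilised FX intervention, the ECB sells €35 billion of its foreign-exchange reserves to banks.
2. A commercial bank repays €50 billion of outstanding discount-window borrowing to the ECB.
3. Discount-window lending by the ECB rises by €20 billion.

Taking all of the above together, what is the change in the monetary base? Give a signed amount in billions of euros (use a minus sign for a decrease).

-€65 billion

FX sale €35 billion: ECB balance sheet contracts → −€35B.
Discount-window repayment €50 billion: ECB balance sheet contracts → −€50B.
Discount-window loan €20 billion: ECB balance sheet expands → +€20B.
Net: −35 − 50 + 20 = -€65 billion.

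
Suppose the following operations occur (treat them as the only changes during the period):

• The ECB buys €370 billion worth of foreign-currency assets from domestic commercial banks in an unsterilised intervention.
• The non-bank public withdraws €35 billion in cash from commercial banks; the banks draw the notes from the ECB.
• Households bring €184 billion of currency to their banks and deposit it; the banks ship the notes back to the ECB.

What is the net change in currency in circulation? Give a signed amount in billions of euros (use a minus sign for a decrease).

-€149 billion

ECB balance sheet:
  Assets:      Foreign assets +€370B
  Liabilities: Bank reserves +€519B, Currency in circulation −€149B
Commercial banking system:
  Assets:      Reserves at CB +€519B, Foreign assets −€370B
  Liabilities: Checkable deposits +€149B
So the change in currency in circulation is -€149 billion.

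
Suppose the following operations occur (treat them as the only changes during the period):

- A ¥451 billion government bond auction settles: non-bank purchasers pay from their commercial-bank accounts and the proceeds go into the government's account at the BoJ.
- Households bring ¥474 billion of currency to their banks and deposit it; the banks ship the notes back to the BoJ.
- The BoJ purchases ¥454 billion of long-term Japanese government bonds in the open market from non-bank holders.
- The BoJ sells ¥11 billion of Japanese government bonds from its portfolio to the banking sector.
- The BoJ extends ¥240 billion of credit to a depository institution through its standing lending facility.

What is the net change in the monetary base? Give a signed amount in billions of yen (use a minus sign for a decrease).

+¥232 billion

Government account inflow ¥451 billion: reserves shift to a non-base liability → −¥451B.
Currency deposit ¥474 billion: just a shift between currency and reserves — both are base money → 0.
Asset purchase (from non-banks) ¥454 billion: BoJ balance sheet expands → +¥454B.
OMO sale (to banks) ¥11 billion: BoJ balance sheet contracts → −¥11B.
Discount-window loan ¥240 billion: BoJ balance sheet expands → +¥240B.
Net: −451 + 0 + 454 − 11 + 240 = +¥232 billion.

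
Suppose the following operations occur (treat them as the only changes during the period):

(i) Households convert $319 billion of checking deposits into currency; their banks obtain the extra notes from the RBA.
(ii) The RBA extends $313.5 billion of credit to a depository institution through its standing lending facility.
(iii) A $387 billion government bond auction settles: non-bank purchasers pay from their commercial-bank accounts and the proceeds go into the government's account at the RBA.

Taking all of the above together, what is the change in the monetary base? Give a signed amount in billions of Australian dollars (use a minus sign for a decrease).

-$73.5 billion

Currency withdrawal $319 billion: just a shift between currency and reserves — both are base money → 0.
Discount-window loan $313.5 billion: RBA balance sheet expands → +$313.5B.
Government account inflow $387 billion: reserves shift to a non-base liability → −$387B.
Net: 0 + 313.5 − 387 = -$73.5 billion.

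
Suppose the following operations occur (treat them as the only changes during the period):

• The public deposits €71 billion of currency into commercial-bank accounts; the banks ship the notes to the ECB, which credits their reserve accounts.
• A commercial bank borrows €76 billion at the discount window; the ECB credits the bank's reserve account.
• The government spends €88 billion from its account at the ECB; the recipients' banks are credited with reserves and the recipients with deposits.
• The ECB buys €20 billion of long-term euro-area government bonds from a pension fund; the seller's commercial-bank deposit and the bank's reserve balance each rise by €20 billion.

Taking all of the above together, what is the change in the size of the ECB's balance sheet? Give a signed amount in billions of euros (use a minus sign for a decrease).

ECB balance sheet:
  Assets:      Securities +€20B, Loans to banks +€76B
  Liabilities: Bank reserves +€255B, Currency in circulation −€71B, Government deposits −€88B
Change in total ECB assets = +€96 billion.

+€96 billion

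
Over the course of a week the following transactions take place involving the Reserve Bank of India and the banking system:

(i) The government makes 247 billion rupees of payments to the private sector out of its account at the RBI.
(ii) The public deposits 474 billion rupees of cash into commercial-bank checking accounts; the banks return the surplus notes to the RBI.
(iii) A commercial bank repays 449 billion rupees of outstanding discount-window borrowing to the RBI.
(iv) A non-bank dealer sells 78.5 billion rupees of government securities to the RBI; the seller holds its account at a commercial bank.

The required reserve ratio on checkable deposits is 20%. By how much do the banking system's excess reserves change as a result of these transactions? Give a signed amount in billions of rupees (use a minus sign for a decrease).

+190.6 billion

Government spending 247 billion rupees: reserves +247B, deposits +247B.
Currency deposit 474 billion rupees: reserves +474B, deposits +474B.
Discount-window repayment 449 billion rupees: reserves −449B, deposits 0.
Asset purchase (from non-banks) 78.5 billion rupees: reserves +78.5B, deposits +78.5B.
Totals: Δreserves = +350.5B, Δdeposits = +799.5B.
Δrequired reserves = 20% × +799.5B = +159.9B.
Δexcess reserves = Δreserves − Δrequired = +350.5B − (+159.9B) = +190.6 billion.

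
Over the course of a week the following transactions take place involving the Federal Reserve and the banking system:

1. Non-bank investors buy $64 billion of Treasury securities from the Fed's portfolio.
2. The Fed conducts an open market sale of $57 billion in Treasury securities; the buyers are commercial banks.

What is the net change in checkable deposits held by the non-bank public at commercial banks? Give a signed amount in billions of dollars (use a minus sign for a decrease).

-$64 billion

Asset sale (to non-banks) $64 billion: non-bank counterparties' bank balances fall → −$64B.
OMO sale (to banks) $57 billion: the counterparty is a bank, so public deposits are unchanged → 0.
Net: −64 + 0 = -$64 billion.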